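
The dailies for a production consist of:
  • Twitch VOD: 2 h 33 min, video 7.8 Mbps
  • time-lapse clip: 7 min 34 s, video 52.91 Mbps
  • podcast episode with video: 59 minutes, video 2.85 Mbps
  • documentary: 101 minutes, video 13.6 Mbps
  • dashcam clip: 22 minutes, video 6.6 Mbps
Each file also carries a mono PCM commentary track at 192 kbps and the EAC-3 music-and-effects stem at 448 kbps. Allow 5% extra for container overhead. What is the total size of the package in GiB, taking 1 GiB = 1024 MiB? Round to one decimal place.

Audio total: 192 + 448 = 640 kbps = 0.640 Mbps.
Twitch VOD: 8.440 Mbps × 9180 s × 1.05 = 81353.2 Mb
time-lapse clip: 53.550 Mbps × 454 s × 1.05 = 25527.3 Mb
podcast episode with video: 3.490 Mbps × 3540 s × 1.05 = 12972.3 Mb
documentary: 14.240 Mbps × 6060 s × 1.05 = 90609.1 Mb
dashcam clip: 7.240 Mbps × 1320 s × 1.05 = 10034.6 Mb
Total: 220496.5 Mb = 27562.1 MB.
= 25.67 GiB.

25.7 GiB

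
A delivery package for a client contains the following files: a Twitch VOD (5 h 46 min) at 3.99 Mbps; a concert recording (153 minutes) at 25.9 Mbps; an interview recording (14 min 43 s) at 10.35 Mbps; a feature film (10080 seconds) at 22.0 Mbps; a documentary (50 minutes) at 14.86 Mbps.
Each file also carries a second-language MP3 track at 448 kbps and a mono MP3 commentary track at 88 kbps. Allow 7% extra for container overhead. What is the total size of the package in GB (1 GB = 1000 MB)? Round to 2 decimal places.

82.87 GB

Audio total: 448 + 88 = 536 kbps = 0.536 Mbps.
Twitch VOD: 4.526 Mbps × 20760 s × 1.07 = 100536.9 Mb
concert recording: 26.436 Mbps × 9180 s × 1.07 = 259670.3 Mb
interview recording: 10.886 Mbps × 883 s × 1.07 = 10285.2 Mb
feature film: 22.536 Mbps × 10080 s × 1.07 = 243064.3 Mb
documentary: 15.396 Mbps × 3000 s × 1.07 = 49421.2 Mb
Total: 662977.8 Mb = 82872.2 MB.
= 82.87 GB.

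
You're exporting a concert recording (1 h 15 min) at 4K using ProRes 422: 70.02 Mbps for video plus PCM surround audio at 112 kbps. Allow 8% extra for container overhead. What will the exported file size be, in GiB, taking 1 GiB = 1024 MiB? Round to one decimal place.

39.7 GiB

1 h 15 min = 75 min = 4500 s
Audio: 112 kbps = 0.112 Mbps.
Total bitrate: 70.02 + 0.112 = 70.132 Mbps.
Stream data: 70.132 Mbps × 4500 s = 315594.0 Mb.
With 8% container overhead: ×1.08.
340,842 Mb = 42,605,190,000 bytes ÷ 1,073,741,824 = 39.68 GiB.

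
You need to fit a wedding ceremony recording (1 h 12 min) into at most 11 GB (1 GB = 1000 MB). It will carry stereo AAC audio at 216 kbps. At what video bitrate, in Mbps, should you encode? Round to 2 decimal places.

20.15 Mbps

Budget: 11 GB = 88000.0 Mb.
1 h 12 min = 72 min = 4320 s
Total bitrate budget: 88000.0 Mb / 4320 s = 20.370 Mbps.
Audio: 216 kbps = 0.216 Mbps.
Video: 20.370 − 0.216 = 20.154 Mbps.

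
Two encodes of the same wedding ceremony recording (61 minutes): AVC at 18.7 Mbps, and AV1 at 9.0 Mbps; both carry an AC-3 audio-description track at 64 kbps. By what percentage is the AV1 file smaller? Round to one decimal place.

61 min = 3660 s
Audio: 64 kbps = 0.064 Mbps.
AVC: 18.764 Mbps × 3660 s = 68676.2 Mb = 7.995 GiB.
AV1: 9.064 Mbps × 3660 s = 33174.2 Mb = 3.862 GiB.
Reduction: (1 − 3.862/7.995) × 100 = 51.69%.

51.7%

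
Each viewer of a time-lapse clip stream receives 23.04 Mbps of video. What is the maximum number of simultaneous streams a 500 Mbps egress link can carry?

500 Mbps = 500.0 Mbps; 500.0 / 23.040 = 21.70 → 21 viewers.

21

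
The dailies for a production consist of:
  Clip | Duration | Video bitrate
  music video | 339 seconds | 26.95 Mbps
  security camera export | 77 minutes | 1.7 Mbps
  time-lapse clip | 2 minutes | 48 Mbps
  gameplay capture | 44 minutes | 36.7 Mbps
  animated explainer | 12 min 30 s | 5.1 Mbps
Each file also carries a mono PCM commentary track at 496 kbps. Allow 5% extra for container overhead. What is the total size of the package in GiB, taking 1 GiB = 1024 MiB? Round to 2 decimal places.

15.61 GiB

Audio: 496 kbps = 0.496 Mbps.
music video: 27.446 Mbps × 339 s × 1.05 = 9769.4 Mb
security camera export: 2.196 Mbps × 4620 s × 1.05 = 10652.8 Mb
time-lapse clip: 48.496 Mbps × 120 s × 1.05 = 6110.5 Mb
gameplay capture: 37.196 Mbps × 2640 s × 1.05 = 103107.3 Mb
animated explainer: 5.596 Mbps × 750 s × 1.05 = 4406.9 Mb
Total: 134046.9 Mb = 16755.9 MB.
= 15.61 GiB.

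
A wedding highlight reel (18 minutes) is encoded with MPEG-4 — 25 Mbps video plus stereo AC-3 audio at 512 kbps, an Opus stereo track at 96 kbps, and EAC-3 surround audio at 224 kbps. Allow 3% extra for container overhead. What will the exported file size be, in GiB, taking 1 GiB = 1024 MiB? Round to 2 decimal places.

18 min = 1080 s
Audio total: 512 + 96 + 224 = 832 kbps = 0.832 Mbps.
Total bitrate: 25 + 0.832 = 25.832 Mbps.
Stream data: 25.832 Mbps × 1080 s = 27898.6 Mb.
With 3% container overhead: ×1.03.
28,736 Mb = 3,591,939,600 bytes ÷ 1,073,741,824 = 3.345 GiB.

3.35 GiB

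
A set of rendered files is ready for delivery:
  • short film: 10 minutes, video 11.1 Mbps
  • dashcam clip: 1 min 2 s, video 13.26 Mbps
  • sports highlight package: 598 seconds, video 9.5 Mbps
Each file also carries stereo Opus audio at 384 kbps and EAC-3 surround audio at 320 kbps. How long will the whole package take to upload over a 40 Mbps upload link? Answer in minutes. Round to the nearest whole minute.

6 minutes

Audio total: 384 + 320 = 704 kbps = 0.704 Mbps.
short film: 11.804 Mbps × 600 s = 7082.4 Mb
dashcam clip: 13.964 Mbps × 62 s = 865.8 Mb
sports highlight package: 10.204 Mbps × 598 s = 6102.0 Mb
Total: 14050.2 Mb = 1756.3 MB.
At 40 Mbps: 14050.2 / 40 = 351 s ≈ 5.85 minutes.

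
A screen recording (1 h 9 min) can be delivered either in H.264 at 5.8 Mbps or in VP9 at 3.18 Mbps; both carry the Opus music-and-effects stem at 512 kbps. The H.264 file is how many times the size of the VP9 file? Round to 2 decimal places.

1 h 9 min = 69 min = 4140 s
Audio: 512 kbps = 0.512 Mbps.
H.264: 6.312 Mbps × 4140 s = 26131.7 Mb = 3.042 GiB.
VP9: 3.692 Mbps × 4140 s = 15284.9 Mb = 1.779 GiB.
Ratio: 3.042 / 1.779 = 1.710.

1.71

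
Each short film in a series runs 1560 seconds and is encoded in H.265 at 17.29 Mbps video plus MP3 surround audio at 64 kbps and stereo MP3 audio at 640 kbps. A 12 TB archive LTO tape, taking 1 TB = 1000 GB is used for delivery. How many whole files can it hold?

3419

Audio total: 64 + 640 = 704 kbps = 0.704 Mbps.
Total bitrate: 17.994 Mbps.
Per item: 17.994 Mbps × 1560 s = 28,071 Mb = 3,509 MB.
Capacity: 12 TB = 96,000,000 Mb; 3419.94 items → 3419 complete.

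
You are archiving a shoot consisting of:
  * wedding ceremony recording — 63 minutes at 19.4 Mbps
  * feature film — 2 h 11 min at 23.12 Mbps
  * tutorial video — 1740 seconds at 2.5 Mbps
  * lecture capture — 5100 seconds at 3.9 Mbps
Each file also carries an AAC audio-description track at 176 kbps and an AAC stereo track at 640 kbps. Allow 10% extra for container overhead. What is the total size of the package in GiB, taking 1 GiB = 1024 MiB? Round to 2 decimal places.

Audio total: 176 + 640 = 816 kbps = 0.816 Mbps.
wedding ceremony recording: 20.216 Mbps × 3780 s × 1.10 = 84058.1 Mb
feature film: 23.936 Mbps × 7860 s × 1.10 = 206950.7 Mb
tutorial video: 3.316 Mbps × 1740 s × 1.10 = 6346.8 Mb
lecture capture: 4.716 Mbps × 5100 s × 1.10 = 26456.8 Mb
Total: 323812.4 Mb = 40476.5 MB.
= 37.70 GiB.

37.70 GiB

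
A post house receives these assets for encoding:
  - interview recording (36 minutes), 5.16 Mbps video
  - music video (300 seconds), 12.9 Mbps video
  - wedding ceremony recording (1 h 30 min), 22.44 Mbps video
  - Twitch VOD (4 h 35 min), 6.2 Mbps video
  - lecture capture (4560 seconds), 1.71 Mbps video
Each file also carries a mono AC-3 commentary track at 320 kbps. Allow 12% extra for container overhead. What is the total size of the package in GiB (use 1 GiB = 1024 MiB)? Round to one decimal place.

Audio: 320 kbps = 0.320 Mbps.
interview recording: 5.480 Mbps × 2160 s × 1.12 = 13257.2 Mb
music video: 13.220 Mbps × 300 s × 1.12 = 4441.9 Mb
wedding ceremony recording: 22.760 Mbps × 5400 s × 1.12 = 137652.5 Mb
Twitch VOD: 6.520 Mbps × 16500 s × 1.12 = 120489.6 Mb
lecture capture: 2.030 Mbps × 4560 s × 1.12 = 10367.6 Mb
Total: 286208.8 Mb = 35776.1 MB.
= 33.32 GiB.

33.3 GiB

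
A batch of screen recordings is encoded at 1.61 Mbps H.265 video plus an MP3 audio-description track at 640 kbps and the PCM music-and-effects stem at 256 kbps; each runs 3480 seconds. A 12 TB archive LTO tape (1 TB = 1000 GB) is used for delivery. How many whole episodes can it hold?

11008

Audio total: 640 + 256 = 896 kbps = 0.896 Mbps.
Total bitrate: 2.506 Mbps.
Per item: 2.506 Mbps × 3480 s = 8,721 Mb = 1,090 MB.
Capacity: 12 TB = 96,000,000 Mb; 11008.06 items → 11008 complete.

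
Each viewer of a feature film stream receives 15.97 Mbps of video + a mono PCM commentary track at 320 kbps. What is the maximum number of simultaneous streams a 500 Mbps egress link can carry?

Audio: 320 kbps = 0.320 Mbps.
Per-viewer media rate: 16.290 Mbps.
500 Mbps = 500.0 Mbps; 500.0 / 16.290 = 30.69 → 30 viewers.

30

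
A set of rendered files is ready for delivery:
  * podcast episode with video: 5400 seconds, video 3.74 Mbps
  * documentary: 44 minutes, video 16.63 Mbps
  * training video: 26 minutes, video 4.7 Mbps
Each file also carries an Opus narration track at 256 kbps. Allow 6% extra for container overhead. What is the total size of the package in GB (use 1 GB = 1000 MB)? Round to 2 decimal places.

Audio: 256 kbps = 0.256 Mbps.
podcast episode with video: 3.996 Mbps × 5400 s × 1.06 = 22873.1 Mb
documentary: 16.886 Mbps × 2640 s × 1.06 = 47253.8 Mb
training video: 4.956 Mbps × 1560 s × 1.06 = 8195.2 Mb
Total: 78322.1 Mb = 9790.3 MB.
= 9.790 GB.

9.79 GB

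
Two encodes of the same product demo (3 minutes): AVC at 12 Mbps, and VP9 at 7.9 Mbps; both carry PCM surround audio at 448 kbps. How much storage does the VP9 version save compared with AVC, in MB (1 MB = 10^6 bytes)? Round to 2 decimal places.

3 min = 180 s
Audio: 448 kbps = 0.448 Mbps.
AVC: 12.448 Mbps × 180 s = 2240.6 Mb = 280.080 MB.
VP9: 8.348 Mbps × 180 s = 1502.6 Mb = 187.830 MB.
Saving: 280.080 − 187.830 = 92.250 MB.

92.25 MB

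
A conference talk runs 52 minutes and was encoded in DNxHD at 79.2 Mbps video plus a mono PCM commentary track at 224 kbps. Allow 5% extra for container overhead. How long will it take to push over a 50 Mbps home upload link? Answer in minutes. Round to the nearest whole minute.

87 minutes

52 min = 3120 s
Audio: 224 kbps = 0.224 Mbps.
Total bitrate: 79.424 Mbps.
File: 79.424 Mbps × 3120 s = 247802.9 Mb.
With 5% container overhead: ×1.05. → 260193.0 Mb.
At 50 Mbps: 260193.0 / 50 = 5203.9 s ≈ 86.7 minutes.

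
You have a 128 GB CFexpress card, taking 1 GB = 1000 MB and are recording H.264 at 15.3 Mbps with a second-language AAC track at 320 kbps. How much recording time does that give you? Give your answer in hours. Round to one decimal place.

Audio: 320 kbps = 0.320 Mbps.
Total bitrate: 15.3 + 0.320 = 15.620 Mbps.
Capacity: 128 GB = 1,024,000 Mb.
Recording time: 1,024,000 / 15.620 = 65,557 s ≈ 18.2 hours.

18.2 hours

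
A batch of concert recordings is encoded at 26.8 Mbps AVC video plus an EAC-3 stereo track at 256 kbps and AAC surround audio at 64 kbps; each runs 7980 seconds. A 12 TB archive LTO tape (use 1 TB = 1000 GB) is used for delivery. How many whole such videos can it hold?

443

Audio total: 256 + 64 = 320 kbps = 0.320 Mbps.
Total bitrate: 27.120 Mbps.
Per item: 27.120 Mbps × 7980 s = 216,418 Mb = 27,052 MB.
Capacity: 12 TB = 96,000,000 Mb; 443.59 items → 443 complete.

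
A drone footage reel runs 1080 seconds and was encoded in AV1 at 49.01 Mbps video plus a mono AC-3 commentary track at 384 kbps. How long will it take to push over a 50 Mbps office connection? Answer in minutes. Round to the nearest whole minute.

18 minutes

Audio: 384 kbps = 0.384 Mbps.
Total bitrate: 49.394 Mbps.
File: 49.394 Mbps × 1080 s = 53345.5 Mb.
At 50 Mbps: 53345.5 / 50 = 1066.9 s ≈ 17.8 minutes.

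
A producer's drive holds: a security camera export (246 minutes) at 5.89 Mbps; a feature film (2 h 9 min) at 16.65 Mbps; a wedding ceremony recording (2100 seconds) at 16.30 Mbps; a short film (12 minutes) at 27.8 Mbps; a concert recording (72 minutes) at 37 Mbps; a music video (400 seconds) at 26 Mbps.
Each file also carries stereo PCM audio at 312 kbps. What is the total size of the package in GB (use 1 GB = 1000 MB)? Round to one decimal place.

Audio: 312 kbps = 0.312 Mbps.
security camera export: 6.202 Mbps × 14760 s = 91541.5 Mb
feature film: 16.962 Mbps × 7740 s = 131285.9 Mb
wedding ceremony recording: 16.612 Mbps × 2100 s = 34885.2 Mb
short film: 28.112 Mbps × 720 s = 20240.6 Mb
concert recording: 37.312 Mbps × 4320 s = 161187.8 Mb
music video: 26.312 Mbps × 400 s = 10524.8 Mb
Total: 449665.9 Mb = 56208.2 MB.
= 56.21 GB.

56.2 GB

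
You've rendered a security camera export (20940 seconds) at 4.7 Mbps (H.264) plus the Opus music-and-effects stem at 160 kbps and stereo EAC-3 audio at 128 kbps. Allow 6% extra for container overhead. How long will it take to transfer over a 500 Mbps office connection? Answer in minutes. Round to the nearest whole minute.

Audio total: 160 + 128 = 288 kbps = 0.288 Mbps.
Total bitrate: 4.988 Mbps.
File: 4.988 Mbps × 20940 s = 104448.7 Mb.
With 6% container overhead: ×1.06. → 110715.6 Mb.
At 500 Mbps: 110715.6 / 500 = 221.4 s ≈ 3.69 minutes.

4 minutes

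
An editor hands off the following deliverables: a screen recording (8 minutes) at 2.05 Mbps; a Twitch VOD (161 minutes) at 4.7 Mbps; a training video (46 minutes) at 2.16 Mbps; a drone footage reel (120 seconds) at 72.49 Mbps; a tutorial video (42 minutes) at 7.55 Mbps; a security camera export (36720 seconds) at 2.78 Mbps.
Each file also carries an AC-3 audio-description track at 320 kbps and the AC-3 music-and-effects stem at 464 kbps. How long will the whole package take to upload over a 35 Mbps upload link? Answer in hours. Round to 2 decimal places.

1.77 hours

Audio total: 320 + 464 = 784 kbps = 0.784 Mbps.
screen recording: 2.834 Mbps × 480 s = 1360.3 Mb
Twitch VOD: 5.484 Mbps × 9660 s = 52975.4 Mb
training video: 2.944 Mbps × 2760 s = 8125.4 Mb
drone footage reel: 73.274 Mbps × 120 s = 8792.9 Mb
tutorial video: 8.334 Mbps × 2520 s = 21001.7 Mb
security camera export: 3.564 Mbps × 36720 s = 130870.1 Mb
Total: 223125.8 Mb = 27890.7 MB.
At 35 Mbps: 223125.8 / 35 = 6375 s ≈ 1.77 hours.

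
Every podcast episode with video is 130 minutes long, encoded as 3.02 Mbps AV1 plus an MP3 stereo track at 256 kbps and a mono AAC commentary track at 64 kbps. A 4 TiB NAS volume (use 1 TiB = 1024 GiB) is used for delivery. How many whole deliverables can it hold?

1350

130 min = 7800 s
Audio total: 256 + 64 = 320 kbps = 0.320 Mbps.
Total bitrate: 3.340 Mbps.
Per item: 3.340 Mbps × 7800 s = 26,052 Mb = 3,256 MB.
Capacity: 4 TiB = 35,184,372 Mb; 1350.54 items → 1350 complete.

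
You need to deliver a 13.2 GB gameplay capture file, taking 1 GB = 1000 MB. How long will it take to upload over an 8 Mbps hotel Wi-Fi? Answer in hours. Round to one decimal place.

3.7 hours

File: 13.2 GB = 105600.0 Mb.
At 8 Mbps: 105600.0 / 8 = 13200.0 s ≈ 3.67 hours.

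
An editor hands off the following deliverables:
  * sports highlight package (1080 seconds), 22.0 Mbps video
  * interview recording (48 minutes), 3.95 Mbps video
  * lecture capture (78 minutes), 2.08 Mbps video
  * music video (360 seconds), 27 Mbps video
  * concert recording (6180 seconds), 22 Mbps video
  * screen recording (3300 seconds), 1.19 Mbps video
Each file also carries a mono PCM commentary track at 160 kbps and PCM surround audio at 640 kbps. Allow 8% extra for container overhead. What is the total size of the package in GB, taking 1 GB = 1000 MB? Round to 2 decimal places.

Audio total: 160 + 640 = 800 kbps = 0.800 Mbps.
sports highlight package: 22.800 Mbps × 1080 s × 1.08 = 26593.9 Mb
interview recording: 4.750 Mbps × 2880 s × 1.08 = 14774.4 Mb
lecture capture: 2.880 Mbps × 4680 s × 1.08 = 14556.7 Mb
music video: 27.800 Mbps × 360 s × 1.08 = 10808.6 Mb
concert recording: 22.800 Mbps × 6180 s × 1.08 = 152176.3 Mb
screen recording: 1.990 Mbps × 3300 s × 1.08 = 7092.4 Mb
Total: 226002.3 Mb = 28250.3 MB.
= 28.25 GB.

28.25 GB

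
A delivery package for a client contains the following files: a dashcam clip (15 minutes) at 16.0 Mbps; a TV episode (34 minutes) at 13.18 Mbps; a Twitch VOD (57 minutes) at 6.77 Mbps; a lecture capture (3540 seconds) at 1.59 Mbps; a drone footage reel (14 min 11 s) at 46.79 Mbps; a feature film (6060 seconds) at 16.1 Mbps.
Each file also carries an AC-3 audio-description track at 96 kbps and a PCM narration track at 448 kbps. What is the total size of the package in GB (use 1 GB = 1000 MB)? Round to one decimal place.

Audio total: 96 + 448 = 544 kbps = 0.544 Mbps.
dashcam clip: 16.544 Mbps × 900 s = 14889.6 Mb
TV episode: 13.724 Mbps × 2040 s = 27997.0 Mb
Twitch VOD: 7.314 Mbps × 3420 s = 25013.9 Mb
lecture capture: 2.134 Mbps × 3540 s = 7554.4 Mb
drone footage reel: 47.334 Mbps × 851 s = 40281.2 Mb
feature film: 16.644 Mbps × 6060 s = 100862.6 Mb
Total: 216598.7 Mb = 27074.8 MB.
= 27.07 GB.

27.1 GB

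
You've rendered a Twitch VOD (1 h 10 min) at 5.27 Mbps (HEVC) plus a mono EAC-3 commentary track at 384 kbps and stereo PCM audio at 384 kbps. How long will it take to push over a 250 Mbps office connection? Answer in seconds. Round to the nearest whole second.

1 h 10 min = 70 min = 4200 s
Audio total: 384 + 384 = 768 kbps = 0.768 Mbps.
Total bitrate: 6.038 Mbps.
File: 6.038 Mbps × 4200 s = 25359.6 Mb.
At 250 Mbps: 25359.6 / 250 = 101.4 s ≈ 101 seconds.

101 seconds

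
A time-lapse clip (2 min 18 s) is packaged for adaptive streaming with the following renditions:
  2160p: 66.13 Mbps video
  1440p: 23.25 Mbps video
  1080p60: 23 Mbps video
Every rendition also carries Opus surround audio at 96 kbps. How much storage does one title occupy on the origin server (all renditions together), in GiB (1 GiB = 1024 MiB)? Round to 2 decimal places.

1.81 GiB

2 min 18 s = 138 s
Audio: 96 kbps = 0.096 Mbps.
Sum of rendition bitrates: (66.13+0.096) + (23.25+0.096) + (23+0.096) = 112.668 Mbps.
× 138 s = 15,548 Mb = 1,944 MB = 1.810 GiB.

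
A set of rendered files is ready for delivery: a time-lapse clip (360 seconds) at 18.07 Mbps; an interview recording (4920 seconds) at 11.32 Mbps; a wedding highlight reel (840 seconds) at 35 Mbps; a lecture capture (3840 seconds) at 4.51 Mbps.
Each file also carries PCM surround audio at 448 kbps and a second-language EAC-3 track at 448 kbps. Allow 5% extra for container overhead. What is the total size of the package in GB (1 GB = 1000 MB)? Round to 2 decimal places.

15.47 GB

Audio total: 448 + 448 = 896 kbps = 0.896 Mbps.
time-lapse clip: 18.966 Mbps × 360 s × 1.05 = 7169.1 Mb
interview recording: 12.216 Mbps × 4920 s × 1.05 = 63107.9 Mb
wedding highlight reel: 35.896 Mbps × 840 s × 1.05 = 31660.3 Mb
lecture capture: 5.406 Mbps × 3840 s × 1.05 = 21797.0 Mb
Total: 123734.3 Mb = 15466.8 MB.
= 15.47 GB.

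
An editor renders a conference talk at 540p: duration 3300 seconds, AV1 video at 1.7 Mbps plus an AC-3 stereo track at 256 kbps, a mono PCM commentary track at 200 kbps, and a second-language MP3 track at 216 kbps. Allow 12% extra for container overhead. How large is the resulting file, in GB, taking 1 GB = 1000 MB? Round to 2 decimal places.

1.10 GB

Audio total: 256 + 200 + 216 = 672 kbps = 0.672 Mbps.
Total bitrate: 1.7 + 0.672 = 2.372 Mbps.
Stream data: 2.372 Mbps × 3300 s = 7827.6 Mb.
With 12% container overhead: ×1.12.
8,767 Mb ÷ 8 = 1,096 MB → 1.096 GB.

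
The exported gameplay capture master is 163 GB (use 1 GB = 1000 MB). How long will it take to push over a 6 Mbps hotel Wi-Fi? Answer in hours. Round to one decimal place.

60.4 hours

File: 163 GB = 1304000.0 Mb.
At 6 Mbps: 1304000.0 / 6 = 217333.3 s ≈ 60.4 hours.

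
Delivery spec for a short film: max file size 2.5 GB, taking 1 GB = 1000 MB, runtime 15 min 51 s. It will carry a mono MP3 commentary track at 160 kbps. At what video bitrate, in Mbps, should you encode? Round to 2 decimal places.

Budget: 2.5 GB = 20000.0 Mb.
15 min 51 s = 951 s
Total bitrate budget: 20000.0 Mb / 951 s = 21.030 Mbps.
Audio: 160 kbps = 0.160 Mbps.
Video: 21.030 − 0.160 = 20.870 Mbps.

20.87 Mbps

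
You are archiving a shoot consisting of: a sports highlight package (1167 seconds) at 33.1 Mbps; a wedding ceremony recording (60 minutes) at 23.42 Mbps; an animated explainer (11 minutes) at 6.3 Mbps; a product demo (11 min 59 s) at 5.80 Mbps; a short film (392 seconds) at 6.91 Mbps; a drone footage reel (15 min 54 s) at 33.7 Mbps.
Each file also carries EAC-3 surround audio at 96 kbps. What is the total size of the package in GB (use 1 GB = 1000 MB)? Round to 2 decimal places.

20.86 GB

Audio: 96 kbps = 0.096 Mbps.
sports highlight package: 33.196 Mbps × 1167 s = 38739.7 Mb
wedding ceremony recording: 23.516 Mbps × 3600 s = 84657.6 Mb
animated explainer: 6.396 Mbps × 660 s = 4221.4 Mb
product demo: 5.896 Mbps × 719 s = 4239.2 Mb
short film: 7.006 Mbps × 392 s = 2746.4 Mb
drone footage reel: 33.796 Mbps × 954 s = 32241.4 Mb
Total: 166845.7 Mb = 20855.7 MB.
= 20.86 GB.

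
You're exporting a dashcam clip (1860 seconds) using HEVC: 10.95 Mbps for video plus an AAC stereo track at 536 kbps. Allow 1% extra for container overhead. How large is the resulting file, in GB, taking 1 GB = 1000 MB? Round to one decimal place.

Audio: 536 kbps = 0.536 Mbps.
Total bitrate: 10.95 + 0.536 = 11.486 Mbps.
Stream data: 11.486 Mbps × 1860 s = 21364.0 Mb.
With 1% container overhead: ×1.01.
21,578 Mb ÷ 8 = 2,697 MB → 2.697 GB.

2.7 GB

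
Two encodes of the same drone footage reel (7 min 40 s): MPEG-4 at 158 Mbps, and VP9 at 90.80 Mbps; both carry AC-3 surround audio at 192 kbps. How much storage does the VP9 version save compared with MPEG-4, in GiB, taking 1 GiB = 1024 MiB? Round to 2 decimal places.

3.60 GiB

7 min 40 s = 460 s
Audio: 192 kbps = 0.192 Mbps.
MPEG-4: 158.192 Mbps × 460 s = 72768.3 Mb = 8.471 GiB.
VP9: 90.992 Mbps × 460 s = 41856.3 Mb = 4.873 GiB.
Saving: 8.471 − 4.873 = 3.599 GiB.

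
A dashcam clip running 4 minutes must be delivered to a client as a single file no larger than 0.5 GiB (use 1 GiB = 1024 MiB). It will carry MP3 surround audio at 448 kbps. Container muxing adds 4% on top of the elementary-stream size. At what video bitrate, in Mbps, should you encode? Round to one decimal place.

Budget: 0.5 GiB = 4295.0 Mb.
Stream payload after overhead: 4295.0 / 1.04 = 4129.8 Mb.
4 min = 240 s
Total bitrate budget: 4129.8 Mb / 240 s = 17.207 Mbps.
Audio: 448 kbps = 0.448 Mbps.
Video: 17.207 − 0.448 = 16.759 Mbps.

16.8 Mbps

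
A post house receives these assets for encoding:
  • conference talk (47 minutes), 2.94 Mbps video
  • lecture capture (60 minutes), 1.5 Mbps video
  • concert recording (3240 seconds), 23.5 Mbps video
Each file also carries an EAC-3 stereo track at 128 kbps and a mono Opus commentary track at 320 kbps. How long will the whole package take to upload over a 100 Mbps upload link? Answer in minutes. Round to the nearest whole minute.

Audio total: 128 + 320 = 448 kbps = 0.448 Mbps.
conference talk: 3.388 Mbps × 2820 s = 9554.2 Mb
lecture capture: 1.948 Mbps × 3600 s = 7012.8 Mb
concert recording: 23.948 Mbps × 3240 s = 77591.5 Mb
Total: 94158.5 Mb = 11769.8 MB.
At 100 Mbps: 94158.5 / 100 = 942 s ≈ 15.7 minutes.

16 minutes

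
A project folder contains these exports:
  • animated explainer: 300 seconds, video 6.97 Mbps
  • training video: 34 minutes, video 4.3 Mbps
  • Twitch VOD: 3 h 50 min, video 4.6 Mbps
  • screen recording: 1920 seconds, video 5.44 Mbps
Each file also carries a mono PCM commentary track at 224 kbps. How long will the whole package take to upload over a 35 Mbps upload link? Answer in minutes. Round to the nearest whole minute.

Audio: 224 kbps = 0.224 Mbps.
animated explainer: 7.194 Mbps × 300 s = 2158.2 Mb
training video: 4.524 Mbps × 2040 s = 9229.0 Mb
Twitch VOD: 4.824 Mbps × 13800 s = 66571.2 Mb
screen recording: 5.664 Mbps × 1920 s = 10874.9 Mb
Total: 88833.2 Mb = 11104.2 MB.
At 35 Mbps: 88833.2 / 35 = 2538 s ≈ 42.3 minutes.

42 minutes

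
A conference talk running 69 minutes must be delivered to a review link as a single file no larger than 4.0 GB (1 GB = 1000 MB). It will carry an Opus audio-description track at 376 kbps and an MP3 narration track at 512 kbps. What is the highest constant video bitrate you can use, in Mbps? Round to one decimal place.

Budget: 4.0 GB = 32000.0 Mb.
69 min = 4140 s
Total bitrate budget: 32000.0 Mb / 4140 s = 7.729 Mbps.
Audio total: 376 + 512 = 888 kbps = 0.888 Mbps.
Video: 7.729 − 0.888 = 6.841 Mbps.

6.8 Mbps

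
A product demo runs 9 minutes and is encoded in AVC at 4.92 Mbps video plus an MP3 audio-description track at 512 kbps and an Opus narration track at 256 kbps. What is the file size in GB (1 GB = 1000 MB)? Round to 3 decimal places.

0.384 GB

9 min = 540 s
Audio total: 512 + 256 = 768 kbps = 0.768 Mbps.
Total bitrate: 4.92 + 0.768 = 5.688 Mbps.
Stream data: 5.688 Mbps × 540 s = 3071.5 Mb.
3,072 Mb ÷ 8 = 383.9 MB → 0.3839 GB.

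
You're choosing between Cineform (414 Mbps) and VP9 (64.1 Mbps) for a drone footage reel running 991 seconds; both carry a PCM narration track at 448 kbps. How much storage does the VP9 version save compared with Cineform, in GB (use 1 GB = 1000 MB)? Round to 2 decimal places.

43.34 GB

Audio: 448 kbps = 0.448 Mbps.
Cineform: 414.448 Mbps × 991 s = 410718.0 Mb = 51.340 GB.
VP9: 64.548 Mbps × 991 s = 63967.1 Mb = 7.996 GB.
Saving: 51.340 − 7.996 = 43.344 GB.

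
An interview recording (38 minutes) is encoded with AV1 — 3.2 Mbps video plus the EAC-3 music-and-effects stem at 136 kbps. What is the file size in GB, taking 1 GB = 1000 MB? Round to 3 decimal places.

38 min = 2280 s
Audio: 136 kbps = 0.136 Mbps.
Total bitrate: 3.2 + 0.136 = 3.336 Mbps.
Stream data: 3.336 Mbps × 2280 s = 7606.1 Mb.
7,606 Mb ÷ 8 = 950.8 MB → 0.9508 GB.

0.951 GB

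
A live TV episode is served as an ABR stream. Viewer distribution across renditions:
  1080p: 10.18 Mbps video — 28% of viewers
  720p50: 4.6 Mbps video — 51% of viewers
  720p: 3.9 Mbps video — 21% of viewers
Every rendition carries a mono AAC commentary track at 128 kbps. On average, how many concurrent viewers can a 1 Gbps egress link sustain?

Audio: 128 kbps = 0.128 Mbps.
Average per-viewer bitrate: 0.28×10.308 + 0.51×4.728 + 0.21×4.028 = 6.143 Mbps.
1 Gbps = 1,000 Mbps; 1,000 / 6.143 = 162.78 → 162.

162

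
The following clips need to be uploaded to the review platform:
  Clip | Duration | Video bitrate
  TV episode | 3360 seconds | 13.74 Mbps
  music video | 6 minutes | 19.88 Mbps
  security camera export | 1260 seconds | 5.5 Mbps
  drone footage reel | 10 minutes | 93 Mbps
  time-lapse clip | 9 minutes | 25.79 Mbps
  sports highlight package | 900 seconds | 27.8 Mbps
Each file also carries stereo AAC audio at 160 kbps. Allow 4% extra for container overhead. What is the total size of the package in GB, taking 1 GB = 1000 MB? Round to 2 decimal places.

Audio: 160 kbps = 0.160 Mbps.
TV episode: 13.900 Mbps × 3360 s × 1.04 = 48572.2 Mb
music video: 20.040 Mbps × 360 s × 1.04 = 7503.0 Mb
security camera export: 5.660 Mbps × 1260 s × 1.04 = 7416.9 Mb
drone footage reel: 93.160 Mbps × 600 s × 1.04 = 58131.8 Mb
time-lapse clip: 25.950 Mbps × 540 s × 1.04 = 14573.5 Mb
sports highlight package: 27.960 Mbps × 900 s × 1.04 = 26170.6 Mb
Total: 162367.9 Mb = 20296.0 MB.
= 20.30 GB.

20.30 GB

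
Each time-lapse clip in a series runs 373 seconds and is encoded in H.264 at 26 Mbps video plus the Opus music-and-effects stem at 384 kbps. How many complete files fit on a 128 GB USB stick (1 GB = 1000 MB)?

104

Audio: 384 kbps = 0.384 Mbps.
Total bitrate: 26.384 Mbps.
Per item: 26.384 Mbps × 373 s = 9,841 Mb = 1,230 MB.
Capacity: 128 GB = 1,024,000 Mb; 104.05 items → 104 complete.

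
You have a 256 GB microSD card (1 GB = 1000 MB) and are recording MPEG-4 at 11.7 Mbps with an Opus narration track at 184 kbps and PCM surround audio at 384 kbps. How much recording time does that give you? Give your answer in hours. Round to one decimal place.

Audio total: 184 + 384 = 568 kbps = 0.568 Mbps.
Total bitrate: 11.7 + 0.568 = 12.268 Mbps.
Capacity: 256 GB = 2,048,000 Mb.
Recording time: 2,048,000 / 12.268 = 166,938 s ≈ 46.4 hours.

46.4 hours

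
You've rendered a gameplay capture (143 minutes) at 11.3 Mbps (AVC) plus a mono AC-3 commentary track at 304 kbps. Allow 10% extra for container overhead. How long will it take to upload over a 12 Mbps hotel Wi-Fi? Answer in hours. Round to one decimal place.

2.5 hours

143 min = 8580 s
Audio: 304 kbps = 0.304 Mbps.
Total bitrate: 11.604 Mbps.
File: 11.604 Mbps × 8580 s = 99562.3 Mb.
With 10% container overhead: ×1.10. → 109518.6 Mb.
At 12 Mbps: 109518.6 / 12 = 9126.5 s ≈ 2.54 hours.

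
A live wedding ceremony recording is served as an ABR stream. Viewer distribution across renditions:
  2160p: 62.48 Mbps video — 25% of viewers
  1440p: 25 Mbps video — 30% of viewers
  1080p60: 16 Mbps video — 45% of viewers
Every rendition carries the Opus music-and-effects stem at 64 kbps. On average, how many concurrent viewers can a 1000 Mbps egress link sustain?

32

Audio: 64 kbps = 0.064 Mbps.
Average per-viewer bitrate: 0.25×62.544 + 0.30×25.064 + 0.45×16.064 = 30.384 Mbps.
1000 Mbps = 1,000 Mbps; 1,000 / 30.384 = 32.91 → 32.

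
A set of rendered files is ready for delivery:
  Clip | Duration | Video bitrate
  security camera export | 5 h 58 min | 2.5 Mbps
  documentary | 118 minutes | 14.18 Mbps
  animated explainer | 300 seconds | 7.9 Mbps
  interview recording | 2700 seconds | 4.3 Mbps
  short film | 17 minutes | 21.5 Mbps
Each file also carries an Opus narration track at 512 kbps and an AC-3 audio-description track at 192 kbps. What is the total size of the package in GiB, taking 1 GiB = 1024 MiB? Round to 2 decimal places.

24.79 GiB

Audio total: 512 + 192 = 704 kbps = 0.704 Mbps.
security camera export: 3.204 Mbps × 21480 s = 68821.9 Mb
documentary: 14.884 Mbps × 7080 s = 105378.7 Mb
animated explainer: 8.604 Mbps × 300 s = 2581.2 Mb
interview recording: 5.004 Mbps × 2700 s = 13510.8 Mb
short film: 22.204 Mbps × 1020 s = 22648.1 Mb
Total: 212940.7 Mb = 26617.6 MB.
= 24.79 GiB.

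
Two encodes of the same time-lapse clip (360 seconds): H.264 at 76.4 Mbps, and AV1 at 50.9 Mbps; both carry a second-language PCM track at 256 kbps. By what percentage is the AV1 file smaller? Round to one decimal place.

33.3%

Audio: 256 kbps = 0.256 Mbps.
H.264: 76.656 Mbps × 360 s = 27596.2 Mb = 3.450 GB.
AV1: 51.156 Mbps × 360 s = 18416.2 Mb = 2.302 GB.
Reduction: (1 − 2.302/3.450) × 100 = 33.27%.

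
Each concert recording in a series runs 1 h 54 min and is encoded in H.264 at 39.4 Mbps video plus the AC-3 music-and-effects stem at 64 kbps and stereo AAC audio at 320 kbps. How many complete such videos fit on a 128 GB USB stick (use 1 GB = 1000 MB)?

1 h 54 min = 114 min = 6840 s
Audio total: 64 + 320 = 384 kbps = 0.384 Mbps.
Total bitrate: 39.784 Mbps.
Per item: 39.784 Mbps × 6840 s = 272,123 Mb = 34,015 MB.
Capacity: 128 GB = 1,024,000 Mb; 3.76 items → 3 complete.

3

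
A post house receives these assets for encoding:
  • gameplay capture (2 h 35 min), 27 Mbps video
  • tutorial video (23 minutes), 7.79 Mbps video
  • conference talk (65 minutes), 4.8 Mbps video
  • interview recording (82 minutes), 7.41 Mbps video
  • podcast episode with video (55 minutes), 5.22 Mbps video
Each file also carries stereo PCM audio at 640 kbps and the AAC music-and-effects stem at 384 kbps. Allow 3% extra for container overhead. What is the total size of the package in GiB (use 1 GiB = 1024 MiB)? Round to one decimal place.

42.9 GiB

Audio total: 640 + 384 = 1024 kbps = 1.024 Mbps.
gameplay capture: 28.024 Mbps × 9300 s × 1.03 = 268441.9 Mb
tutorial video: 8.814 Mbps × 1380 s × 1.03 = 12528.2 Mb
conference talk: 5.824 Mbps × 3900 s × 1.03 = 23395.0 Mb
interview recording: 8.434 Mbps × 4920 s × 1.03 = 42740.1 Mb
podcast episode with video: 6.244 Mbps × 3300 s × 1.03 = 21223.4 Mb
Total: 368328.6 Mb = 46041.1 MB.
= 42.88 GiB.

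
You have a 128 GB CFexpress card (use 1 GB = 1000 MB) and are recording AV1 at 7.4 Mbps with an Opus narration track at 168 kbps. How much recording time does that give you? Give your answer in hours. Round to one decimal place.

Audio: 168 kbps = 0.168 Mbps.
Total bitrate: 7.4 + 0.168 = 7.568 Mbps.
Capacity: 128 GB = 1,024,000 Mb.
Recording time: 1,024,000 / 7.568 = 135,307 s ≈ 37.6 hours.

37.6 hours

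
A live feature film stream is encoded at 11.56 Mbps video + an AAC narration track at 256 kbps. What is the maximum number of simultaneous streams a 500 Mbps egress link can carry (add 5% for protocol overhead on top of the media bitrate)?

40

Audio: 256 kbps = 0.256 Mbps.
Per-viewer media rate: 11.816 Mbps.
On the wire with 5% overhead: 12.407 Mbps.
500 Mbps = 500.0 Mbps; 500.0 / 12.407 = 40.30 → 40 viewers.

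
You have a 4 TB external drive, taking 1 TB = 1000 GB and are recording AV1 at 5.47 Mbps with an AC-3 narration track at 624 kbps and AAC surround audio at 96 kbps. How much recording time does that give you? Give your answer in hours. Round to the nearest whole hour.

1436 hours

Audio total: 624 + 96 = 720 kbps = 0.720 Mbps.
Total bitrate: 5.47 + 0.720 = 6.190 Mbps.
Capacity: 4 TB = 32,000,000 Mb.
Recording time: 32,000,000 / 6.190 = 5,169,628 s ≈ 1,436 hours.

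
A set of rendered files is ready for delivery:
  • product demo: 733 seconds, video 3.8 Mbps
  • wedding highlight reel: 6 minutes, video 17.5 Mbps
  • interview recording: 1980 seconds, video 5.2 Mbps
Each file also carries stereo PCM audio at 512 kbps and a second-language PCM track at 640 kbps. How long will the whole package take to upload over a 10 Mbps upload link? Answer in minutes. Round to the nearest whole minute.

Audio total: 512 + 640 = 1152 kbps = 1.152 Mbps.
product demo: 4.952 Mbps × 733 s = 3629.8 Mb
wedding highlight reel: 18.652 Mbps × 360 s = 6714.7 Mb
interview recording: 6.352 Mbps × 1980 s = 12577.0 Mb
Total: 22921.5 Mb = 2865.2 MB.
At 10 Mbps: 22921.5 / 10 = 2292 s ≈ 38.2 minutes.

38 minutes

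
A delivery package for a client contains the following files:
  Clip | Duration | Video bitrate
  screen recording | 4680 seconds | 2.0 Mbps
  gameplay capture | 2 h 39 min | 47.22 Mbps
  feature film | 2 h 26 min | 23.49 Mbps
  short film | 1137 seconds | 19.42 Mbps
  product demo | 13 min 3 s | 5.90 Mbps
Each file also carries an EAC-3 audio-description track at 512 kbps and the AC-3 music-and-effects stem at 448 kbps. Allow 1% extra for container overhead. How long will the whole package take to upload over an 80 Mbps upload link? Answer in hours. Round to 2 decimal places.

2.51 hours

Audio total: 512 + 448 = 960 kbps = 0.960 Mbps.
screen recording: 2.960 Mbps × 4680 s × 1.01 = 13991.3 Mb
gameplay capture: 48.180 Mbps × 9540 s × 1.01 = 464233.6 Mb
feature film: 24.450 Mbps × 8760 s × 1.01 = 216323.8 Mb
short film: 20.380 Mbps × 1137 s × 1.01 = 23403.8 Mb
product demo: 6.860 Mbps × 783 s × 1.01 = 5425.1 Mb
Total: 723377.6 Mb = 90422.2 MB.
At 80 Mbps: 723377.6 / 80 = 9042 s ≈ 2.51 hours.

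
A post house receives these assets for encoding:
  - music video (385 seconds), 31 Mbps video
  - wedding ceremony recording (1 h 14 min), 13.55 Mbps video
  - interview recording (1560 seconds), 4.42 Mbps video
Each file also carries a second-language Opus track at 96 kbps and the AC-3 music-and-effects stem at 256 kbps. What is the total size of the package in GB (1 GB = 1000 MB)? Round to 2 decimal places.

10.15 GB

Audio total: 96 + 256 = 352 kbps = 0.352 Mbps.
music video: 31.352 Mbps × 385 s = 12070.5 Mb
wedding ceremony recording: 13.902 Mbps × 4440 s = 61724.9 Mb
interview recording: 4.772 Mbps × 1560 s = 7444.3 Mb
Total: 81239.7 Mb = 10155.0 MB.
= 10.15 GB.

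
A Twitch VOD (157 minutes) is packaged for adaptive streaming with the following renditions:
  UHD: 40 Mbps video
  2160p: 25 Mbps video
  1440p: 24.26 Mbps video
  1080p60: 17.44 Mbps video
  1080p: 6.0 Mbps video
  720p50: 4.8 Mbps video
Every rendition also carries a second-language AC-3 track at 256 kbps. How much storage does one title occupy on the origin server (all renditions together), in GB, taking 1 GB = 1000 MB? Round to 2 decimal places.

157 min = 9420 s
Audio: 256 kbps = 0.256 Mbps.
Sum of rendition bitrates: (40+0.256) + (25+0.256) + (24.26+0.256) + (17.44+0.256) + (6.0+0.256) + (4.8+0.256) = 119.036 Mbps.
× 9420 s = 1,121,319 Mb = 140,165 MB = 140.2 GB.

140.16 GB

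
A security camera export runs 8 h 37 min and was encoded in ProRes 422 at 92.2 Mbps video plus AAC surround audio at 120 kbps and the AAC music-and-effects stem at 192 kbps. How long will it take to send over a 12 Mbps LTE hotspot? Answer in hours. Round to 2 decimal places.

8 h 37 min = 517 min = 31020 s
Audio total: 120 + 192 = 312 kbps = 0.312 Mbps.
Total bitrate: 92.512 Mbps.
File: 92.512 Mbps × 31020 s = 2869722.2 Mb.
At 12 Mbps: 2869722.2 / 12 = 239143.5 s ≈ 66.4 hours.

66.43 hours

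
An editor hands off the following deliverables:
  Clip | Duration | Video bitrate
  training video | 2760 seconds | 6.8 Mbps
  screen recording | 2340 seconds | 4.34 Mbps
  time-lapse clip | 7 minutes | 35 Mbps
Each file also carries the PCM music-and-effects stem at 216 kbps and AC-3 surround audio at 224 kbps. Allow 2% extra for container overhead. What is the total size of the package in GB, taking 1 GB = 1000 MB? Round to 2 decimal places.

5.87 GB

Audio total: 216 + 224 = 440 kbps = 0.440 Mbps.
training video: 7.240 Mbps × 2760 s × 1.02 = 20382.0 Mb
screen recording: 4.780 Mbps × 2340 s × 1.02 = 11408.9 Mb
time-lapse clip: 35.440 Mbps × 420 s × 1.02 = 15182.5 Mb
Total: 46973.4 Mb = 5871.7 MB.
= 5.872 GB.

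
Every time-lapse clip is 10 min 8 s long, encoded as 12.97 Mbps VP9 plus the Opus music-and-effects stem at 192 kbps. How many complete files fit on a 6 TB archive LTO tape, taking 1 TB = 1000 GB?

10 min 8 s = 608 s
Audio: 192 kbps = 0.192 Mbps.
Total bitrate: 13.162 Mbps.
Per item: 13.162 Mbps × 608 s = 8,002 Mb = 1,000 MB.
Capacity: 6 TB = 48,000,000 Mb; 5998.13 items → 5998 complete.

5998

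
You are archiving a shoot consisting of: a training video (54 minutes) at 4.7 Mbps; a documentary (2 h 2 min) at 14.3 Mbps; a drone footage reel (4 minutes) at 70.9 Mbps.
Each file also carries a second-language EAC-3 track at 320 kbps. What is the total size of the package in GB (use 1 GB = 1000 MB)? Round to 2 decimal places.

17.55 GB

Audio: 320 kbps = 0.320 Mbps.
training video: 5.020 Mbps × 3240 s = 16264.8 Mb
documentary: 14.620 Mbps × 7320 s = 107018.4 Mb
drone footage reel: 71.220 Mbps × 240 s = 17092.8 Mb
Total: 140376.0 Mb = 17547.0 MB.
= 17.55 GB.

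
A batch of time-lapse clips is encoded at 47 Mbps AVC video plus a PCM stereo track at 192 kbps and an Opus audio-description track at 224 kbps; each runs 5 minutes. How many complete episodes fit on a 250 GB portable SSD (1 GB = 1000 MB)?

5 min = 300 s
Audio total: 192 + 224 = 416 kbps = 0.416 Mbps.
Total bitrate: 47.416 Mbps.
Per item: 47.416 Mbps × 300 s = 14,225 Mb = 1,778 MB.
Capacity: 250 GB = 2,000,000 Mb; 140.60 items → 140 complete.

140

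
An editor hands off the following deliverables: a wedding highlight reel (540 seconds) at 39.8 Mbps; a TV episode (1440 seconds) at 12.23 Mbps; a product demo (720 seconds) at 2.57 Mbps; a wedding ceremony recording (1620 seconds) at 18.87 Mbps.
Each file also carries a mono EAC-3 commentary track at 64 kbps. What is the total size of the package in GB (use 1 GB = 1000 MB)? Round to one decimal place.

Audio: 64 kbps = 0.064 Mbps.
wedding highlight reel: 39.864 Mbps × 540 s = 21526.6 Mb
TV episode: 12.294 Mbps × 1440 s = 17703.4 Mb
product demo: 2.634 Mbps × 720 s = 1896.5 Mb
wedding ceremony recording: 18.934 Mbps × 1620 s = 30673.1 Mb
Total: 71799.5 Mb = 8974.9 MB.
= 8.975 GB.

9.0 GB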